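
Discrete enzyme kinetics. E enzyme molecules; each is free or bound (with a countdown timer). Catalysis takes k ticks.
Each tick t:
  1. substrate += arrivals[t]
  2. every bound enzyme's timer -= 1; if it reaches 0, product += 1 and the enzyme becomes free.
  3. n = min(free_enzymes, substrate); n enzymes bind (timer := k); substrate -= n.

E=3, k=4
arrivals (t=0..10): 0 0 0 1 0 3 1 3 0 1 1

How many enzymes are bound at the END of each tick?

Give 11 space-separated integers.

Answer: 0 0 0 1 1 3 3 3 3 3 3

Derivation:
t=0: arr=0 -> substrate=0 bound=0 product=0
t=1: arr=0 -> substrate=0 bound=0 product=0
t=2: arr=0 -> substrate=0 bound=0 product=0
t=3: arr=1 -> substrate=0 bound=1 product=0
t=4: arr=0 -> substrate=0 bound=1 product=0
t=5: arr=3 -> substrate=1 bound=3 product=0
t=6: arr=1 -> substrate=2 bound=3 product=0
t=7: arr=3 -> substrate=4 bound=3 product=1
t=8: arr=0 -> substrate=4 bound=3 product=1
t=9: arr=1 -> substrate=3 bound=3 product=3
t=10: arr=1 -> substrate=4 bound=3 product=3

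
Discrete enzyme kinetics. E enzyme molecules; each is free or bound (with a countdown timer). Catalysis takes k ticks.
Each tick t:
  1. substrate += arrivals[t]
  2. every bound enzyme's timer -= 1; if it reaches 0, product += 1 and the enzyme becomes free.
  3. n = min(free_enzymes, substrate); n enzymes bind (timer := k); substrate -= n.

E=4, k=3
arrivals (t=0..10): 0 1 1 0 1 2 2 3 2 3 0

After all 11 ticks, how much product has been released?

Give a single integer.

Answer: 7

Derivation:
t=0: arr=0 -> substrate=0 bound=0 product=0
t=1: arr=1 -> substrate=0 bound=1 product=0
t=2: arr=1 -> substrate=0 bound=2 product=0
t=3: arr=0 -> substrate=0 bound=2 product=0
t=4: arr=1 -> substrate=0 bound=2 product=1
t=5: arr=2 -> substrate=0 bound=3 product=2
t=6: arr=2 -> substrate=1 bound=4 product=2
t=7: arr=3 -> substrate=3 bound=4 product=3
t=8: arr=2 -> substrate=3 bound=4 product=5
t=9: arr=3 -> substrate=5 bound=4 product=6
t=10: arr=0 -> substrate=4 bound=4 product=7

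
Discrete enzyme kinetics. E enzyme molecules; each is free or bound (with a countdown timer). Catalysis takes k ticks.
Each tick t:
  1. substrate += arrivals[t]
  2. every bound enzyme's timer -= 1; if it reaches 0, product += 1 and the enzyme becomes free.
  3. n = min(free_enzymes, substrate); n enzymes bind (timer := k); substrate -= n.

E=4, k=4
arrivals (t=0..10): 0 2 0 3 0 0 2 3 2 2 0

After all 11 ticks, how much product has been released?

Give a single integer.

Answer: 6

Derivation:
t=0: arr=0 -> substrate=0 bound=0 product=0
t=1: arr=2 -> substrate=0 bound=2 product=0
t=2: arr=0 -> substrate=0 bound=2 product=0
t=3: arr=3 -> substrate=1 bound=4 product=0
t=4: arr=0 -> substrate=1 bound=4 product=0
t=5: arr=0 -> substrate=0 bound=3 product=2
t=6: arr=2 -> substrate=1 bound=4 product=2
t=7: arr=3 -> substrate=2 bound=4 product=4
t=8: arr=2 -> substrate=4 bound=4 product=4
t=9: arr=2 -> substrate=5 bound=4 product=5
t=10: arr=0 -> substrate=4 bound=4 product=6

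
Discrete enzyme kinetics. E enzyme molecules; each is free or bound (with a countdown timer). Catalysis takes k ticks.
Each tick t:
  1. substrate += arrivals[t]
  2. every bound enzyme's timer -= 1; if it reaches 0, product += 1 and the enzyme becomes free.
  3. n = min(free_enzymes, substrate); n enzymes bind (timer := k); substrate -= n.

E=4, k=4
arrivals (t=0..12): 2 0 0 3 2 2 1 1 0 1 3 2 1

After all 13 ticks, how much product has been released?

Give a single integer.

Answer: 10

Derivation:
t=0: arr=2 -> substrate=0 bound=2 product=0
t=1: arr=0 -> substrate=0 bound=2 product=0
t=2: arr=0 -> substrate=0 bound=2 product=0
t=3: arr=3 -> substrate=1 bound=4 product=0
t=4: arr=2 -> substrate=1 bound=4 product=2
t=5: arr=2 -> substrate=3 bound=4 product=2
t=6: arr=1 -> substrate=4 bound=4 product=2
t=7: arr=1 -> substrate=3 bound=4 product=4
t=8: arr=0 -> substrate=1 bound=4 product=6
t=9: arr=1 -> substrate=2 bound=4 product=6
t=10: arr=3 -> substrate=5 bound=4 product=6
t=11: arr=2 -> substrate=5 bound=4 product=8
t=12: arr=1 -> substrate=4 bound=4 product=10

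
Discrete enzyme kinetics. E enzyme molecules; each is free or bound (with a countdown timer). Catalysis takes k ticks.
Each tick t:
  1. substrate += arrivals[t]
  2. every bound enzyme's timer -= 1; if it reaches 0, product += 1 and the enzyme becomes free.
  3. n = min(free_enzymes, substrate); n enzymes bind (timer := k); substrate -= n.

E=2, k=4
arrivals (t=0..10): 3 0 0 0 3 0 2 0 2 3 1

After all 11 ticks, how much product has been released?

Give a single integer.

t=0: arr=3 -> substrate=1 bound=2 product=0
t=1: arr=0 -> substrate=1 bound=2 product=0
t=2: arr=0 -> substrate=1 bound=2 product=0
t=3: arr=0 -> substrate=1 bound=2 product=0
t=4: arr=3 -> substrate=2 bound=2 product=2
t=5: arr=0 -> substrate=2 bound=2 product=2
t=6: arr=2 -> substrate=4 bound=2 product=2
t=7: arr=0 -> substrate=4 bound=2 product=2
t=8: arr=2 -> substrate=4 bound=2 product=4
t=9: arr=3 -> substrate=7 bound=2 product=4
t=10: arr=1 -> substrate=8 bound=2 product=4

Answer: 4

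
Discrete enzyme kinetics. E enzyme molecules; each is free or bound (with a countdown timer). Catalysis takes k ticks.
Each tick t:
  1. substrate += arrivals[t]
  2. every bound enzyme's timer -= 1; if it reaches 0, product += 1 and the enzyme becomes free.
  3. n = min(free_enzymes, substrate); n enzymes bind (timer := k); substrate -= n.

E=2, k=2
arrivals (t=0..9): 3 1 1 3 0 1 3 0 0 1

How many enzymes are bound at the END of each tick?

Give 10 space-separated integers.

Answer: 2 2 2 2 2 2 2 2 2 2

Derivation:
t=0: arr=3 -> substrate=1 bound=2 product=0
t=1: arr=1 -> substrate=2 bound=2 product=0
t=2: arr=1 -> substrate=1 bound=2 product=2
t=3: arr=3 -> substrate=4 bound=2 product=2
t=4: arr=0 -> substrate=2 bound=2 product=4
t=5: arr=1 -> substrate=3 bound=2 product=4
t=6: arr=3 -> substrate=4 bound=2 product=6
t=7: arr=0 -> substrate=4 bound=2 product=6
t=8: arr=0 -> substrate=2 bound=2 product=8
t=9: arr=1 -> substrate=3 bound=2 product=8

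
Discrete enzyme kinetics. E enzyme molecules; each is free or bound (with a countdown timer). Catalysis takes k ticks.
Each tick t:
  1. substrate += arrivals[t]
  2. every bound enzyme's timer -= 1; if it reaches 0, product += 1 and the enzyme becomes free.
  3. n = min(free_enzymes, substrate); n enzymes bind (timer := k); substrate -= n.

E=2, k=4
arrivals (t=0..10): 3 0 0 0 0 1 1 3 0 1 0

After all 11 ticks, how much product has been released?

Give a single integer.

t=0: arr=3 -> substrate=1 bound=2 product=0
t=1: arr=0 -> substrate=1 bound=2 product=0
t=2: arr=0 -> substrate=1 bound=2 product=0
t=3: arr=0 -> substrate=1 bound=2 product=0
t=4: arr=0 -> substrate=0 bound=1 product=2
t=5: arr=1 -> substrate=0 bound=2 product=2
t=6: arr=1 -> substrate=1 bound=2 product=2
t=7: arr=3 -> substrate=4 bound=2 product=2
t=8: arr=0 -> substrate=3 bound=2 product=3
t=9: arr=1 -> substrate=3 bound=2 product=4
t=10: arr=0 -> substrate=3 bound=2 product=4

Answer: 4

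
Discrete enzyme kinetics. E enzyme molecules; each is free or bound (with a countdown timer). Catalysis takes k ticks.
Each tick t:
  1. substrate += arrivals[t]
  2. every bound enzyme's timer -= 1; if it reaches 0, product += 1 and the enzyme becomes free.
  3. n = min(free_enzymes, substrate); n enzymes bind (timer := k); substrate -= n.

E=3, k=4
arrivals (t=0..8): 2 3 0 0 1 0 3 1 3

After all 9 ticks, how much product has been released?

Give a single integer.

Answer: 5

Derivation:
t=0: arr=2 -> substrate=0 bound=2 product=0
t=1: arr=3 -> substrate=2 bound=3 product=0
t=2: arr=0 -> substrate=2 bound=3 product=0
t=3: arr=0 -> substrate=2 bound=3 product=0
t=4: arr=1 -> substrate=1 bound=3 product=2
t=5: arr=0 -> substrate=0 bound=3 product=3
t=6: arr=3 -> substrate=3 bound=3 product=3
t=7: arr=1 -> substrate=4 bound=3 product=3
t=8: arr=3 -> substrate=5 bound=3 product=5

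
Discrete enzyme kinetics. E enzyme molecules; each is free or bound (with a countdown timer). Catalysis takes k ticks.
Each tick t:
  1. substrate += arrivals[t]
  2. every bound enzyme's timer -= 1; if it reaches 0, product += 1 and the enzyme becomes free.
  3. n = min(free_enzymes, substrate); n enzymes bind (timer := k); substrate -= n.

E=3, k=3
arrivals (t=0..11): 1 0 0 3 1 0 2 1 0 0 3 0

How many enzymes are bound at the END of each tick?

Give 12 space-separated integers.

Answer: 1 1 1 3 3 3 3 3 3 1 3 3

Derivation:
t=0: arr=1 -> substrate=0 bound=1 product=0
t=1: arr=0 -> substrate=0 bound=1 product=0
t=2: arr=0 -> substrate=0 bound=1 product=0
t=3: arr=3 -> substrate=0 bound=3 product=1
t=4: arr=1 -> substrate=1 bound=3 product=1
t=5: arr=0 -> substrate=1 bound=3 product=1
t=6: arr=2 -> substrate=0 bound=3 product=4
t=7: arr=1 -> substrate=1 bound=3 product=4
t=8: arr=0 -> substrate=1 bound=3 product=4
t=9: arr=0 -> substrate=0 bound=1 product=7
t=10: arr=3 -> substrate=1 bound=3 product=7
t=11: arr=0 -> substrate=1 bound=3 product=7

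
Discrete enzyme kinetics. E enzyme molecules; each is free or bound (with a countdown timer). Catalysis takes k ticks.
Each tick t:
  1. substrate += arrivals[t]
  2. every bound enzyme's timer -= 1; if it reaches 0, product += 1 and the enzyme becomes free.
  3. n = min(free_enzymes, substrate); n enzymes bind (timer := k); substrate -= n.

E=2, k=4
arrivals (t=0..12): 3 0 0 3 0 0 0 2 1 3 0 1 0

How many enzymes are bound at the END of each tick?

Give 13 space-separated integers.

Answer: 2 2 2 2 2 2 2 2 2 2 2 2 2

Derivation:
t=0: arr=3 -> substrate=1 bound=2 product=0
t=1: arr=0 -> substrate=1 bound=2 product=0
t=2: arr=0 -> substrate=1 bound=2 product=0
t=3: arr=3 -> substrate=4 bound=2 product=0
t=4: arr=0 -> substrate=2 bound=2 product=2
t=5: arr=0 -> substrate=2 bound=2 product=2
t=6: arr=0 -> substrate=2 bound=2 product=2
t=7: arr=2 -> substrate=4 bound=2 product=2
t=8: arr=1 -> substrate=3 bound=2 product=4
t=9: arr=3 -> substrate=6 bound=2 product=4
t=10: arr=0 -> substrate=6 bound=2 product=4
t=11: arr=1 -> substrate=7 bound=2 product=4
t=12: arr=0 -> substrate=5 bound=2 product=6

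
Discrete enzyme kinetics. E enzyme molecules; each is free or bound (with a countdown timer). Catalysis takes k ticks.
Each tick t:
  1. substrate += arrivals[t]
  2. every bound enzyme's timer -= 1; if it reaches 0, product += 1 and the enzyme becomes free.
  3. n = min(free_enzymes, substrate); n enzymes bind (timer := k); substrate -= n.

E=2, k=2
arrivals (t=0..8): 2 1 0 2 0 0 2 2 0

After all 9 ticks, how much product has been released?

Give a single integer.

Answer: 7

Derivation:
t=0: arr=2 -> substrate=0 bound=2 product=0
t=1: arr=1 -> substrate=1 bound=2 product=0
t=2: arr=0 -> substrate=0 bound=1 product=2
t=3: arr=2 -> substrate=1 bound=2 product=2
t=4: arr=0 -> substrate=0 bound=2 product=3
t=5: arr=0 -> substrate=0 bound=1 product=4
t=6: arr=2 -> substrate=0 bound=2 product=5
t=7: arr=2 -> substrate=2 bound=2 product=5
t=8: arr=0 -> substrate=0 bound=2 product=7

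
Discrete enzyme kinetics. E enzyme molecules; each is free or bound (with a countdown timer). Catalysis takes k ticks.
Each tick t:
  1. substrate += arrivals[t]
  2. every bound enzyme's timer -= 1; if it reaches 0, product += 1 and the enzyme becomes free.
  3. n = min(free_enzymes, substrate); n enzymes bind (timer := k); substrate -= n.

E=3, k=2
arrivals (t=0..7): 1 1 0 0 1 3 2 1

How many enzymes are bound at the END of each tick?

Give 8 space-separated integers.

Answer: 1 2 1 0 1 3 3 3

Derivation:
t=0: arr=1 -> substrate=0 bound=1 product=0
t=1: arr=1 -> substrate=0 bound=2 product=0
t=2: arr=0 -> substrate=0 bound=1 product=1
t=3: arr=0 -> substrate=0 bound=0 product=2
t=4: arr=1 -> substrate=0 bound=1 product=2
t=5: arr=3 -> substrate=1 bound=3 product=2
t=6: arr=2 -> substrate=2 bound=3 product=3
t=7: arr=1 -> substrate=1 bound=3 product=5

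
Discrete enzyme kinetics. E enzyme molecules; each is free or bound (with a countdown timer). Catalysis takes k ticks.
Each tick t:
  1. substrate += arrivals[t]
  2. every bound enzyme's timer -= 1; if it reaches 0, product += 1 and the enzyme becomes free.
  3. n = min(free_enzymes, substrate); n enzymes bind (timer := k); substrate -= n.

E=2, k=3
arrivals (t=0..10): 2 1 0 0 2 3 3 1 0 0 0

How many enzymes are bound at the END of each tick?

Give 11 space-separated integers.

t=0: arr=2 -> substrate=0 bound=2 product=0
t=1: arr=1 -> substrate=1 bound=2 product=0
t=2: arr=0 -> substrate=1 bound=2 product=0
t=3: arr=0 -> substrate=0 bound=1 product=2
t=4: arr=2 -> substrate=1 bound=2 product=2
t=5: arr=3 -> substrate=4 bound=2 product=2
t=6: arr=3 -> substrate=6 bound=2 product=3
t=7: arr=1 -> substrate=6 bound=2 product=4
t=8: arr=0 -> substrate=6 bound=2 product=4
t=9: arr=0 -> substrate=5 bound=2 product=5
t=10: arr=0 -> substrate=4 bound=2 product=6

Answer: 2 2 2 1 2 2 2 2 2 2 2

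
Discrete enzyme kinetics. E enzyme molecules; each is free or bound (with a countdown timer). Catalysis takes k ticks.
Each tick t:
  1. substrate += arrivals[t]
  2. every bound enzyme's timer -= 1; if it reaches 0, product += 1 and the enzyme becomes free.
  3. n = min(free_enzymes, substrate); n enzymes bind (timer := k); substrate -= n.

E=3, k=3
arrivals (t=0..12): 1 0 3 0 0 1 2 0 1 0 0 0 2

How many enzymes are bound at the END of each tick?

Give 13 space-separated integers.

t=0: arr=1 -> substrate=0 bound=1 product=0
t=1: arr=0 -> substrate=0 bound=1 product=0
t=2: arr=3 -> substrate=1 bound=3 product=0
t=3: arr=0 -> substrate=0 bound=3 product=1
t=4: arr=0 -> substrate=0 bound=3 product=1
t=5: arr=1 -> substrate=0 bound=2 product=3
t=6: arr=2 -> substrate=0 bound=3 product=4
t=7: arr=0 -> substrate=0 bound=3 product=4
t=8: arr=1 -> substrate=0 bound=3 product=5
t=9: arr=0 -> substrate=0 bound=1 product=7
t=10: arr=0 -> substrate=0 bound=1 product=7
t=11: arr=0 -> substrate=0 bound=0 product=8
t=12: arr=2 -> substrate=0 bound=2 product=8

Answer: 1 1 3 3 3 2 3 3 3 1 1 0 2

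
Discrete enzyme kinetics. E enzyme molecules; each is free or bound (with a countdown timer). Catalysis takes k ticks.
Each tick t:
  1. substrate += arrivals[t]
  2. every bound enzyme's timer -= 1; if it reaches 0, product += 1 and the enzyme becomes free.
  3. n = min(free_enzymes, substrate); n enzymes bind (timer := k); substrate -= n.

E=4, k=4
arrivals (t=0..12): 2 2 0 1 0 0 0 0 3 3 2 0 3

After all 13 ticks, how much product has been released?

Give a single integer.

t=0: arr=2 -> substrate=0 bound=2 product=0
t=1: arr=2 -> substrate=0 bound=4 product=0
t=2: arr=0 -> substrate=0 bound=4 product=0
t=3: arr=1 -> substrate=1 bound=4 product=0
t=4: arr=0 -> substrate=0 bound=3 product=2
t=5: arr=0 -> substrate=0 bound=1 product=4
t=6: arr=0 -> substrate=0 bound=1 product=4
t=7: arr=0 -> substrate=0 bound=1 product=4
t=8: arr=3 -> substrate=0 bound=3 product=5
t=9: arr=3 -> substrate=2 bound=4 product=5
t=10: arr=2 -> substrate=4 bound=4 product=5
t=11: arr=0 -> substrate=4 bound=4 product=5
t=12: arr=3 -> substrate=4 bound=4 product=8

Answer: 8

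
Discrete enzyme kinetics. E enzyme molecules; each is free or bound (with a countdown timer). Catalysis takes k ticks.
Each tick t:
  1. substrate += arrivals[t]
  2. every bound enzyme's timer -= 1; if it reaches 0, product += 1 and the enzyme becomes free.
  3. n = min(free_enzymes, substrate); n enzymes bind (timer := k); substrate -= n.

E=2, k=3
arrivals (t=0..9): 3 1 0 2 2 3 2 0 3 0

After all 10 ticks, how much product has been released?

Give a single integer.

t=0: arr=3 -> substrate=1 bound=2 product=0
t=1: arr=1 -> substrate=2 bound=2 product=0
t=2: arr=0 -> substrate=2 bound=2 product=0
t=3: arr=2 -> substrate=2 bound=2 product=2
t=4: arr=2 -> substrate=4 bound=2 product=2
t=5: arr=3 -> substrate=7 bound=2 product=2
t=6: arr=2 -> substrate=7 bound=2 product=4
t=7: arr=0 -> substrate=7 bound=2 product=4
t=8: arr=3 -> substrate=10 bound=2 product=4
t=9: arr=0 -> substrate=8 bound=2 product=6

Answer: 6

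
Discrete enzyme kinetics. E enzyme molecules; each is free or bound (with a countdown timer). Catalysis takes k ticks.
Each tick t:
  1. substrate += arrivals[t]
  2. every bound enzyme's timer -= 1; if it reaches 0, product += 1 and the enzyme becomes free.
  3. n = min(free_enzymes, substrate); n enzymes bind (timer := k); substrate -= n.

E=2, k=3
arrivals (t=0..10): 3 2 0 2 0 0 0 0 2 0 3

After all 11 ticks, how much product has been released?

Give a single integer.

Answer: 6

Derivation:
t=0: arr=3 -> substrate=1 bound=2 product=0
t=1: arr=2 -> substrate=3 bound=2 product=0
t=2: arr=0 -> substrate=3 bound=2 product=0
t=3: arr=2 -> substrate=3 bound=2 product=2
t=4: arr=0 -> substrate=3 bound=2 product=2
t=5: arr=0 -> substrate=3 bound=2 product=2
t=6: arr=0 -> substrate=1 bound=2 product=4
t=7: arr=0 -> substrate=1 bound=2 product=4
t=8: arr=2 -> substrate=3 bound=2 product=4
t=9: arr=0 -> substrate=1 bound=2 product=6
t=10: arr=3 -> substrate=4 bound=2 product=6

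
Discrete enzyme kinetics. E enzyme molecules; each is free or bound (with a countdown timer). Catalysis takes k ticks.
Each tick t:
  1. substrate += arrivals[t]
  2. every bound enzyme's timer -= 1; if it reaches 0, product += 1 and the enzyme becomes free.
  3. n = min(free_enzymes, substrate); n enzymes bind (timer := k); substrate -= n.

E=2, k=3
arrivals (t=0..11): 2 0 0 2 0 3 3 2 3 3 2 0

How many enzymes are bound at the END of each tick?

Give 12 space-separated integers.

Answer: 2 2 2 2 2 2 2 2 2 2 2 2

Derivation:
t=0: arr=2 -> substrate=0 bound=2 product=0
t=1: arr=0 -> substrate=0 bound=2 product=0
t=2: arr=0 -> substrate=0 bound=2 product=0
t=3: arr=2 -> substrate=0 bound=2 product=2
t=4: arr=0 -> substrate=0 bound=2 product=2
t=5: arr=3 -> substrate=3 bound=2 product=2
t=6: arr=3 -> substrate=4 bound=2 product=4
t=7: arr=2 -> substrate=6 bound=2 product=4
t=8: arr=3 -> substrate=9 bound=2 product=4
t=9: arr=3 -> substrate=10 bound=2 product=6
t=10: arr=2 -> substrate=12 bound=2 product=6
t=11: arr=0 -> substrate=12 bound=2 product=6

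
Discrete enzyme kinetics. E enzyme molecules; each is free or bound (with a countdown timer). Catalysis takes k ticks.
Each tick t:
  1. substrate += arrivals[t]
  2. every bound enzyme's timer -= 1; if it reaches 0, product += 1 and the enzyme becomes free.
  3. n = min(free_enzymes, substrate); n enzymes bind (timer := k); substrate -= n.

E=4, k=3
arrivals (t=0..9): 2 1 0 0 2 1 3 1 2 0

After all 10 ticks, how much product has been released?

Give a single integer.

Answer: 7

Derivation:
t=0: arr=2 -> substrate=0 bound=2 product=0
t=1: arr=1 -> substrate=0 bound=3 product=0
t=2: arr=0 -> substrate=0 bound=3 product=0
t=3: arr=0 -> substrate=0 bound=1 product=2
t=4: arr=2 -> substrate=0 bound=2 product=3
t=5: arr=1 -> substrate=0 bound=3 product=3
t=6: arr=3 -> substrate=2 bound=4 product=3
t=7: arr=1 -> substrate=1 bound=4 product=5
t=8: arr=2 -> substrate=2 bound=4 product=6
t=9: arr=0 -> substrate=1 bound=4 product=7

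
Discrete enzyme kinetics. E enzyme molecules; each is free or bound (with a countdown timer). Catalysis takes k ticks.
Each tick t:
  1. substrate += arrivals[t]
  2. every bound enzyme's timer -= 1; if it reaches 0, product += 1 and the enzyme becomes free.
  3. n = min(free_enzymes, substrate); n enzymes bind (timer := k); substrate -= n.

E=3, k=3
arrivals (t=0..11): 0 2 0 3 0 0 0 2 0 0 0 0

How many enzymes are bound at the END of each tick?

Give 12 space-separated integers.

Answer: 0 2 2 3 3 3 2 2 2 2 0 0

Derivation:
t=0: arr=0 -> substrate=0 bound=0 product=0
t=1: arr=2 -> substrate=0 bound=2 product=0
t=2: arr=0 -> substrate=0 bound=2 product=0
t=3: arr=3 -> substrate=2 bound=3 product=0
t=4: arr=0 -> substrate=0 bound=3 product=2
t=5: arr=0 -> substrate=0 bound=3 product=2
t=6: arr=0 -> substrate=0 bound=2 product=3
t=7: arr=2 -> substrate=0 bound=2 product=5
t=8: arr=0 -> substrate=0 bound=2 product=5
t=9: arr=0 -> substrate=0 bound=2 product=5
t=10: arr=0 -> substrate=0 bound=0 product=7
t=11: arr=0 -> substrate=0 bound=0 product=7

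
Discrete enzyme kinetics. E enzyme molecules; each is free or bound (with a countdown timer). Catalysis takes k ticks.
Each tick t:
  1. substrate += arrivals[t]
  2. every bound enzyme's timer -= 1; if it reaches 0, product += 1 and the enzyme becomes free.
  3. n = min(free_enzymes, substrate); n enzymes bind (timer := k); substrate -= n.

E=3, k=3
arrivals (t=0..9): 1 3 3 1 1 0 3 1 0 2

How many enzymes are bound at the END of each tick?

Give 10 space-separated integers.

Answer: 1 3 3 3 3 3 3 3 3 3

Derivation:
t=0: arr=1 -> substrate=0 bound=1 product=0
t=1: arr=3 -> substrate=1 bound=3 product=0
t=2: arr=3 -> substrate=4 bound=3 product=0
t=3: arr=1 -> substrate=4 bound=3 product=1
t=4: arr=1 -> substrate=3 bound=3 product=3
t=5: arr=0 -> substrate=3 bound=3 product=3
t=6: arr=3 -> substrate=5 bound=3 product=4
t=7: arr=1 -> substrate=4 bound=3 product=6
t=8: arr=0 -> substrate=4 bound=3 product=6
t=9: arr=2 -> substrate=5 bound=3 product=7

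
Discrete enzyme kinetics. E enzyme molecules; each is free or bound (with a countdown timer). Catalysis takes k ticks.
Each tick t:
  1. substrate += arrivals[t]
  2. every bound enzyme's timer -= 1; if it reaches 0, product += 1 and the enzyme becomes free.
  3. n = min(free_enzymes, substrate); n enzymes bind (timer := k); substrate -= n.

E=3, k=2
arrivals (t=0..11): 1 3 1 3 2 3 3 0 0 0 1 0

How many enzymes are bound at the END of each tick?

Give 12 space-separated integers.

Answer: 1 3 3 3 3 3 3 3 3 3 3 2

Derivation:
t=0: arr=1 -> substrate=0 bound=1 product=0
t=1: arr=3 -> substrate=1 bound=3 product=0
t=2: arr=1 -> substrate=1 bound=3 product=1
t=3: arr=3 -> substrate=2 bound=3 product=3
t=4: arr=2 -> substrate=3 bound=3 product=4
t=5: arr=3 -> substrate=4 bound=3 product=6
t=6: arr=3 -> substrate=6 bound=3 product=7
t=7: arr=0 -> substrate=4 bound=3 product=9
t=8: arr=0 -> substrate=3 bound=3 product=10
t=9: arr=0 -> substrate=1 bound=3 product=12
t=10: arr=1 -> substrate=1 bound=3 product=13
t=11: arr=0 -> substrate=0 bound=2 product=15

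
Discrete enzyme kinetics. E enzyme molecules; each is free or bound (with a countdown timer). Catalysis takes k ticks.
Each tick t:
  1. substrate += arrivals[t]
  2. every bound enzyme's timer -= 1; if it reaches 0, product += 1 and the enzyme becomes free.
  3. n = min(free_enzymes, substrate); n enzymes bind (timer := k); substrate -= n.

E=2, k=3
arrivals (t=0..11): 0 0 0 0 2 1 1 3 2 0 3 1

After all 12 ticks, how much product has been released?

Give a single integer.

Answer: 4

Derivation:
t=0: arr=0 -> substrate=0 bound=0 product=0
t=1: arr=0 -> substrate=0 bound=0 product=0
t=2: arr=0 -> substrate=0 bound=0 product=0
t=3: arr=0 -> substrate=0 bound=0 product=0
t=4: arr=2 -> substrate=0 bound=2 product=0
t=5: arr=1 -> substrate=1 bound=2 product=0
t=6: arr=1 -> substrate=2 bound=2 product=0
t=7: arr=3 -> substrate=3 bound=2 product=2
t=8: arr=2 -> substrate=5 bound=2 product=2
t=9: arr=0 -> substrate=5 bound=2 product=2
t=10: arr=3 -> substrate=6 bound=2 product=4
t=11: arr=1 -> substrate=7 bound=2 product=4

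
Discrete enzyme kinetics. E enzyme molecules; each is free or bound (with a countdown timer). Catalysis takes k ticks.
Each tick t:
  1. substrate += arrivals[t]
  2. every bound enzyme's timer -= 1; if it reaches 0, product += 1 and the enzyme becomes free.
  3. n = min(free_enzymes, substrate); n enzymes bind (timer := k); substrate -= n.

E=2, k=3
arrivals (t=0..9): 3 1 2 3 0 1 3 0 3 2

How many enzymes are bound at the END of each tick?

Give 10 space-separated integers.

t=0: arr=3 -> substrate=1 bound=2 product=0
t=1: arr=1 -> substrate=2 bound=2 product=0
t=2: arr=2 -> substrate=4 bound=2 product=0
t=3: arr=3 -> substrate=5 bound=2 product=2
t=4: arr=0 -> substrate=5 bound=2 product=2
t=5: arr=1 -> substrate=6 bound=2 product=2
t=6: arr=3 -> substrate=7 bound=2 product=4
t=7: arr=0 -> substrate=7 bound=2 product=4
t=8: arr=3 -> substrate=10 bound=2 product=4
t=9: arr=2 -> substrate=10 bound=2 product=6

Answer: 2 2 2 2 2 2 2 2 2 2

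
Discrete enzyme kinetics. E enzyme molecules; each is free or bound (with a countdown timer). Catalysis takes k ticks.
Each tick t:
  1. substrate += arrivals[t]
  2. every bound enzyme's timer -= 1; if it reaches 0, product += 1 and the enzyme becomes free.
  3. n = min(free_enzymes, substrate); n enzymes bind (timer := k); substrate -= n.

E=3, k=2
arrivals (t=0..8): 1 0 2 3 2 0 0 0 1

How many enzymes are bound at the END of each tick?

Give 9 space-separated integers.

Answer: 1 1 2 3 3 3 2 1 1

Derivation:
t=0: arr=1 -> substrate=0 bound=1 product=0
t=1: arr=0 -> substrate=0 bound=1 product=0
t=2: arr=2 -> substrate=0 bound=2 product=1
t=3: arr=3 -> substrate=2 bound=3 product=1
t=4: arr=2 -> substrate=2 bound=3 product=3
t=5: arr=0 -> substrate=1 bound=3 product=4
t=6: arr=0 -> substrate=0 bound=2 product=6
t=7: arr=0 -> substrate=0 bound=1 product=7
t=8: arr=1 -> substrate=0 bound=1 product=8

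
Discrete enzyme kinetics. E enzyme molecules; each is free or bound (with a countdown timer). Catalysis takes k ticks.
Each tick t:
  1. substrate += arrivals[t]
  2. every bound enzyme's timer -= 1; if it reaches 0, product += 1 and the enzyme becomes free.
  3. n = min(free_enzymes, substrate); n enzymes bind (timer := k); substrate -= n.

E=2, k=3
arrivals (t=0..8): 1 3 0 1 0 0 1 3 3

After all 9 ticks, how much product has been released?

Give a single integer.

Answer: 4

Derivation:
t=0: arr=1 -> substrate=0 bound=1 product=0
t=1: arr=3 -> substrate=2 bound=2 product=0
t=2: arr=0 -> substrate=2 bound=2 product=0
t=3: arr=1 -> substrate=2 bound=2 product=1
t=4: arr=0 -> substrate=1 bound=2 product=2
t=5: arr=0 -> substrate=1 bound=2 product=2
t=6: arr=1 -> substrate=1 bound=2 product=3
t=7: arr=3 -> substrate=3 bound=2 product=4
t=8: arr=3 -> substrate=6 bound=2 product=4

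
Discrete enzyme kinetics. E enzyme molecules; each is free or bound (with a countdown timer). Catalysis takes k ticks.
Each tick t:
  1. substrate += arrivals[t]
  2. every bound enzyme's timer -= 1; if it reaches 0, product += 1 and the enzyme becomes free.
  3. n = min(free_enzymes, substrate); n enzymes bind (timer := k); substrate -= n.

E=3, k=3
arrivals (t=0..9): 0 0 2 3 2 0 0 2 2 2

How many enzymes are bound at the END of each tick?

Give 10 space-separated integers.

t=0: arr=0 -> substrate=0 bound=0 product=0
t=1: arr=0 -> substrate=0 bound=0 product=0
t=2: arr=2 -> substrate=0 bound=2 product=0
t=3: arr=3 -> substrate=2 bound=3 product=0
t=4: arr=2 -> substrate=4 bound=3 product=0
t=5: arr=0 -> substrate=2 bound=3 product=2
t=6: arr=0 -> substrate=1 bound=3 product=3
t=7: arr=2 -> substrate=3 bound=3 product=3
t=8: arr=2 -> substrate=3 bound=3 product=5
t=9: arr=2 -> substrate=4 bound=3 product=6

Answer: 0 0 2 3 3 3 3 3 3 3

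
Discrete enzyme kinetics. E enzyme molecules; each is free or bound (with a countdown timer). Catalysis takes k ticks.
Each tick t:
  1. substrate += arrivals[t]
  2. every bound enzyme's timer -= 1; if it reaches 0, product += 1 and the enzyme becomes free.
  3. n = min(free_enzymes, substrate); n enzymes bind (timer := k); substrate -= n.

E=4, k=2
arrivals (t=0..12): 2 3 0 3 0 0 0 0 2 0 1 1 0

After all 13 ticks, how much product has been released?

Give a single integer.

t=0: arr=2 -> substrate=0 bound=2 product=0
t=1: arr=3 -> substrate=1 bound=4 product=0
t=2: arr=0 -> substrate=0 bound=3 product=2
t=3: arr=3 -> substrate=0 bound=4 product=4
t=4: arr=0 -> substrate=0 bound=3 product=5
t=5: arr=0 -> substrate=0 bound=0 product=8
t=6: arr=0 -> substrate=0 bound=0 product=8
t=7: arr=0 -> substrate=0 bound=0 product=8
t=8: arr=2 -> substrate=0 bound=2 product=8
t=9: arr=0 -> substrate=0 bound=2 product=8
t=10: arr=1 -> substrate=0 bound=1 product=10
t=11: arr=1 -> substrate=0 bound=2 product=10
t=12: arr=0 -> substrate=0 bound=1 product=11

Answer: 11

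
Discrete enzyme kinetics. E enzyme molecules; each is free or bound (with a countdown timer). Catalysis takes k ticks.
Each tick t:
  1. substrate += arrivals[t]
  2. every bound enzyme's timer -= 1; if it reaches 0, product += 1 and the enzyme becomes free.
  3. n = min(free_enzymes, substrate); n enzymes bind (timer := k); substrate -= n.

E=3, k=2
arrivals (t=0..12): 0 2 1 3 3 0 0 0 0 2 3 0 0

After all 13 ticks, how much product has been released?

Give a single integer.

Answer: 12

Derivation:
t=0: arr=0 -> substrate=0 bound=0 product=0
t=1: arr=2 -> substrate=0 bound=2 product=0
t=2: arr=1 -> substrate=0 bound=3 product=0
t=3: arr=3 -> substrate=1 bound=3 product=2
t=4: arr=3 -> substrate=3 bound=3 product=3
t=5: arr=0 -> substrate=1 bound=3 product=5
t=6: arr=0 -> substrate=0 bound=3 product=6
t=7: arr=0 -> substrate=0 bound=1 product=8
t=8: arr=0 -> substrate=0 bound=0 product=9
t=9: arr=2 -> substrate=0 bound=2 product=9
t=10: arr=3 -> substrate=2 bound=3 product=9
t=11: arr=0 -> substrate=0 bound=3 product=11
t=12: arr=0 -> substrate=0 bound=2 product=12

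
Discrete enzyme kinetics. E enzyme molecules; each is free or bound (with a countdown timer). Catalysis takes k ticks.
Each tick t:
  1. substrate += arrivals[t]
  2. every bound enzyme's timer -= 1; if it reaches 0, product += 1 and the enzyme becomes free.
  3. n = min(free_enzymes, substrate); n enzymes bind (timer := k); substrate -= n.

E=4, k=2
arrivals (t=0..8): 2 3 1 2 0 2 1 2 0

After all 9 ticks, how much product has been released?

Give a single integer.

Answer: 11

Derivation:
t=0: arr=2 -> substrate=0 bound=2 product=0
t=1: arr=3 -> substrate=1 bound=4 product=0
t=2: arr=1 -> substrate=0 bound=4 product=2
t=3: arr=2 -> substrate=0 bound=4 product=4
t=4: arr=0 -> substrate=0 bound=2 product=6
t=5: arr=2 -> substrate=0 bound=2 product=8
t=6: arr=1 -> substrate=0 bound=3 product=8
t=7: arr=2 -> substrate=0 bound=3 product=10
t=8: arr=0 -> substrate=0 bound=2 product=11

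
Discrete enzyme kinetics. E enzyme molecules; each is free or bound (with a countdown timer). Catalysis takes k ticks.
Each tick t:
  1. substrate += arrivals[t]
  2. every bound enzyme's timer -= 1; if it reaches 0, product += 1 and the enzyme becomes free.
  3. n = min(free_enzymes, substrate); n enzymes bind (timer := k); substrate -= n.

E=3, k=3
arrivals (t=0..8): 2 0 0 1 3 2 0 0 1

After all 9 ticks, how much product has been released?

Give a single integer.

Answer: 5

Derivation:
t=0: arr=2 -> substrate=0 bound=2 product=0
t=1: arr=0 -> substrate=0 bound=2 product=0
t=2: arr=0 -> substrate=0 bound=2 product=0
t=3: arr=1 -> substrate=0 bound=1 product=2
t=4: arr=3 -> substrate=1 bound=3 product=2
t=5: arr=2 -> substrate=3 bound=3 product=2
t=6: arr=0 -> substrate=2 bound=3 product=3
t=7: arr=0 -> substrate=0 bound=3 product=5
t=8: arr=1 -> substrate=1 bound=3 product=5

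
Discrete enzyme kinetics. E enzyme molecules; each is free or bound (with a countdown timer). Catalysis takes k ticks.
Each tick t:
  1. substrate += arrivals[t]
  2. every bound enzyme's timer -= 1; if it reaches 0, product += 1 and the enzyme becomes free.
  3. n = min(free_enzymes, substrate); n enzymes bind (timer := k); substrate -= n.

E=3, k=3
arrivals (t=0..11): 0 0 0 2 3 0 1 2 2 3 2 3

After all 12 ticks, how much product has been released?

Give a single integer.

t=0: arr=0 -> substrate=0 bound=0 product=0
t=1: arr=0 -> substrate=0 bound=0 product=0
t=2: arr=0 -> substrate=0 bound=0 product=0
t=3: arr=2 -> substrate=0 bound=2 product=0
t=4: arr=3 -> substrate=2 bound=3 product=0
t=5: arr=0 -> substrate=2 bound=3 product=0
t=6: arr=1 -> substrate=1 bound=3 product=2
t=7: arr=2 -> substrate=2 bound=3 product=3
t=8: arr=2 -> substrate=4 bound=3 product=3
t=9: arr=3 -> substrate=5 bound=3 product=5
t=10: arr=2 -> substrate=6 bound=3 product=6
t=11: arr=3 -> substrate=9 bound=3 product=6

Answer: 6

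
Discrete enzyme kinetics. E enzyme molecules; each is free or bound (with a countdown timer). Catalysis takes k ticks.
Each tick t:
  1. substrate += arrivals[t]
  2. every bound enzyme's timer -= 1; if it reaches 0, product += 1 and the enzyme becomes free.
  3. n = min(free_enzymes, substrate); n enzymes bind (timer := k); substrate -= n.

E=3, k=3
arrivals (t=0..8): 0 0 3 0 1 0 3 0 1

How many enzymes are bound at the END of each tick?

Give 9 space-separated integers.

Answer: 0 0 3 3 3 1 3 3 3

Derivation:
t=0: arr=0 -> substrate=0 bound=0 product=0
t=1: arr=0 -> substrate=0 bound=0 product=0
t=2: arr=3 -> substrate=0 bound=3 product=0
t=3: arr=0 -> substrate=0 bound=3 product=0
t=4: arr=1 -> substrate=1 bound=3 product=0
t=5: arr=0 -> substrate=0 bound=1 product=3
t=6: arr=3 -> substrate=1 bound=3 product=3
t=7: arr=0 -> substrate=1 bound=3 product=3
t=8: arr=1 -> substrate=1 bound=3 product=4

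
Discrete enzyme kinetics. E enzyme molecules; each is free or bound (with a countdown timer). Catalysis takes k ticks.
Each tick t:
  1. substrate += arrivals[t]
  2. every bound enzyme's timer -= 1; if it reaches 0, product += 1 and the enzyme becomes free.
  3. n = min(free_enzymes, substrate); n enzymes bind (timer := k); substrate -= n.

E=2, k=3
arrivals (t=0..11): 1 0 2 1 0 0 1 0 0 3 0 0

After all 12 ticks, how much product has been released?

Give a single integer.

t=0: arr=1 -> substrate=0 bound=1 product=0
t=1: arr=0 -> substrate=0 bound=1 product=0
t=2: arr=2 -> substrate=1 bound=2 product=0
t=3: arr=1 -> substrate=1 bound=2 product=1
t=4: arr=0 -> substrate=1 bound=2 product=1
t=5: arr=0 -> substrate=0 bound=2 product=2
t=6: arr=1 -> substrate=0 bound=2 product=3
t=7: arr=0 -> substrate=0 bound=2 product=3
t=8: arr=0 -> substrate=0 bound=1 product=4
t=9: arr=3 -> substrate=1 bound=2 product=5
t=10: arr=0 -> substrate=1 bound=2 product=5
t=11: arr=0 -> substrate=1 bound=2 product=5

Answer: 5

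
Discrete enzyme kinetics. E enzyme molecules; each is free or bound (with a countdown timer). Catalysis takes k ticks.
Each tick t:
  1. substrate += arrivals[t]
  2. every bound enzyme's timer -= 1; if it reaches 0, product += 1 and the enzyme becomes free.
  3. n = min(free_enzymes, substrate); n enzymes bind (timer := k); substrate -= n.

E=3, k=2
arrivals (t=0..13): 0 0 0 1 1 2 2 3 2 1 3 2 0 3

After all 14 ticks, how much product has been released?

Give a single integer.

t=0: arr=0 -> substrate=0 bound=0 product=0
t=1: arr=0 -> substrate=0 bound=0 product=0
t=2: arr=0 -> substrate=0 bound=0 product=0
t=3: arr=1 -> substrate=0 bound=1 product=0
t=4: arr=1 -> substrate=0 bound=2 product=0
t=5: arr=2 -> substrate=0 bound=3 product=1
t=6: arr=2 -> substrate=1 bound=3 product=2
t=7: arr=3 -> substrate=2 bound=3 product=4
t=8: arr=2 -> substrate=3 bound=3 product=5
t=9: arr=1 -> substrate=2 bound=3 product=7
t=10: arr=3 -> substrate=4 bound=3 product=8
t=11: arr=2 -> substrate=4 bound=3 product=10
t=12: arr=0 -> substrate=3 bound=3 product=11
t=13: arr=3 -> substrate=4 bound=3 product=13

Answer: 13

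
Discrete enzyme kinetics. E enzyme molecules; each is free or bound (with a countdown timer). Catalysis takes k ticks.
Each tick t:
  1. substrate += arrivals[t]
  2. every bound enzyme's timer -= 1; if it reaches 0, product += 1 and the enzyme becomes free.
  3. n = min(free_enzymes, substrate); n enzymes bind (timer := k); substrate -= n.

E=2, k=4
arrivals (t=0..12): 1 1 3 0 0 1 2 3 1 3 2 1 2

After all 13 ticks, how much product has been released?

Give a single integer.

Answer: 5

Derivation:
t=0: arr=1 -> substrate=0 bound=1 product=0
t=1: arr=1 -> substrate=0 bound=2 product=0
t=2: arr=3 -> substrate=3 bound=2 product=0
t=3: arr=0 -> substrate=3 bound=2 product=0
t=4: arr=0 -> substrate=2 bound=2 product=1
t=5: arr=1 -> substrate=2 bound=2 product=2
t=6: arr=2 -> substrate=4 bound=2 product=2
t=7: arr=3 -> substrate=7 bound=2 product=2
t=8: arr=1 -> substrate=7 bound=2 product=3
t=9: arr=3 -> substrate=9 bound=2 product=4
t=10: arr=2 -> substrate=11 bound=2 product=4
t=11: arr=1 -> substrate=12 bound=2 product=4
t=12: arr=2 -> substrate=13 bound=2 product=5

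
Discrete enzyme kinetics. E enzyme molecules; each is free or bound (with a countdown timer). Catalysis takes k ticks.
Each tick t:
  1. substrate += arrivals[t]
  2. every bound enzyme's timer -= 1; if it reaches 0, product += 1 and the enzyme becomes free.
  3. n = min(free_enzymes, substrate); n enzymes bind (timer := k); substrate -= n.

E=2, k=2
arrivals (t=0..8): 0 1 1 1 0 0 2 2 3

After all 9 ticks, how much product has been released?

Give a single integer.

t=0: arr=0 -> substrate=0 bound=0 product=0
t=1: arr=1 -> substrate=0 bound=1 product=0
t=2: arr=1 -> substrate=0 bound=2 product=0
t=3: arr=1 -> substrate=0 bound=2 product=1
t=4: arr=0 -> substrate=0 bound=1 product=2
t=5: arr=0 -> substrate=0 bound=0 product=3
t=6: arr=2 -> substrate=0 bound=2 product=3
t=7: arr=2 -> substrate=2 bound=2 product=3
t=8: arr=3 -> substrate=3 bound=2 product=5

Answer: 5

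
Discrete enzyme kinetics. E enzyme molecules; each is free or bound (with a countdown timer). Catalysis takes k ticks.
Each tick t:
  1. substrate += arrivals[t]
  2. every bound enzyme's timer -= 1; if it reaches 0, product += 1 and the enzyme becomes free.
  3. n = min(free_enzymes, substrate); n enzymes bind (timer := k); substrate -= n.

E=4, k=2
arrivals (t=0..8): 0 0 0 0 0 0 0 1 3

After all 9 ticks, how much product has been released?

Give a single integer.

t=0: arr=0 -> substrate=0 bound=0 product=0
t=1: arr=0 -> substrate=0 bound=0 product=0
t=2: arr=0 -> substrate=0 bound=0 product=0
t=3: arr=0 -> substrate=0 bound=0 product=0
t=4: arr=0 -> substrate=0 bound=0 product=0
t=5: arr=0 -> substrate=0 bound=0 product=0
t=6: arr=0 -> substrate=0 bound=0 product=0
t=7: arr=1 -> substrate=0 bound=1 product=0
t=8: arr=3 -> substrate=0 bound=4 product=0

Answer: 0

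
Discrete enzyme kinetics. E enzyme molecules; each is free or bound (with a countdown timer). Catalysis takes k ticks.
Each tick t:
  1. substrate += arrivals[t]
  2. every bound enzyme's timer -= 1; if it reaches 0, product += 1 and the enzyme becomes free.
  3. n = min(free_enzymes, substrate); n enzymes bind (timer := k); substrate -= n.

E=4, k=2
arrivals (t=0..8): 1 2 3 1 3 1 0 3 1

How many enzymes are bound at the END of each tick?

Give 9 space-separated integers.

Answer: 1 3 4 4 4 4 2 3 4

Derivation:
t=0: arr=1 -> substrate=0 bound=1 product=0
t=1: arr=2 -> substrate=0 bound=3 product=0
t=2: arr=3 -> substrate=1 bound=4 product=1
t=3: arr=1 -> substrate=0 bound=4 product=3
t=4: arr=3 -> substrate=1 bound=4 product=5
t=5: arr=1 -> substrate=0 bound=4 product=7
t=6: arr=0 -> substrate=0 bound=2 product=9
t=7: arr=3 -> substrate=0 bound=3 product=11
t=8: arr=1 -> substrate=0 bound=4 product=11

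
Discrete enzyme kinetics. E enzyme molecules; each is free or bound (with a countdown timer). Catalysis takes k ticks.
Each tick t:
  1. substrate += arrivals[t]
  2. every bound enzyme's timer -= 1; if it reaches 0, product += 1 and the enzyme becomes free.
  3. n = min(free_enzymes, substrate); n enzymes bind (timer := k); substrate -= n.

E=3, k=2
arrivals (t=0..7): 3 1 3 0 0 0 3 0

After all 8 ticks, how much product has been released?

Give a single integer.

Answer: 7

Derivation:
t=0: arr=3 -> substrate=0 bound=3 product=0
t=1: arr=1 -> substrate=1 bound=3 product=0
t=2: arr=3 -> substrate=1 bound=3 product=3
t=3: arr=0 -> substrate=1 bound=3 product=3
t=4: arr=0 -> substrate=0 bound=1 product=6
t=5: arr=0 -> substrate=0 bound=1 product=6
t=6: arr=3 -> substrate=0 bound=3 product=7
t=7: arr=0 -> substrate=0 bound=3 product=7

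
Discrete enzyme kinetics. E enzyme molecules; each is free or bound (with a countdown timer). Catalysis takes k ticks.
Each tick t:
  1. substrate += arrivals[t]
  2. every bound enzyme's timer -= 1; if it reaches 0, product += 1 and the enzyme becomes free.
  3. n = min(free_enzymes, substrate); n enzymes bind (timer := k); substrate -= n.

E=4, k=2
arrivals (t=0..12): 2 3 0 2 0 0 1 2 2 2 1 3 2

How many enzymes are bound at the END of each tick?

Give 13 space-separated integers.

t=0: arr=2 -> substrate=0 bound=2 product=0
t=1: arr=3 -> substrate=1 bound=4 product=0
t=2: arr=0 -> substrate=0 bound=3 product=2
t=3: arr=2 -> substrate=0 bound=3 product=4
t=4: arr=0 -> substrate=0 bound=2 product=5
t=5: arr=0 -> substrate=0 bound=0 product=7
t=6: arr=1 -> substrate=0 bound=1 product=7
t=7: arr=2 -> substrate=0 bound=3 product=7
t=8: arr=2 -> substrate=0 bound=4 product=8
t=9: arr=2 -> substrate=0 bound=4 product=10
t=10: arr=1 -> substrate=0 bound=3 product=12
t=11: arr=3 -> substrate=0 bound=4 product=14
t=12: arr=2 -> substrate=1 bound=4 product=15

Answer: 2 4 3 3 2 0 1 3 4 4 3 4 4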